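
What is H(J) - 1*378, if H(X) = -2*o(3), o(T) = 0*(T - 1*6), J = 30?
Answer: -378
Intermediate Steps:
o(T) = 0 (o(T) = 0*(T - 6) = 0*(-6 + T) = 0)
H(X) = 0 (H(X) = -2*0 = 0)
H(J) - 1*378 = 0 - 1*378 = 0 - 378 = -378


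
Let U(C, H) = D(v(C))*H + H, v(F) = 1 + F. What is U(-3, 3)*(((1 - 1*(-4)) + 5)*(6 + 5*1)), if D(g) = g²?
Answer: 1650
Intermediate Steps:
U(C, H) = H + H*(1 + C)² (U(C, H) = (1 + C)²*H + H = H*(1 + C)² + H = H + H*(1 + C)²)
U(-3, 3)*(((1 - 1*(-4)) + 5)*(6 + 5*1)) = (3*(1 + (1 - 3)²))*(((1 - 1*(-4)) + 5)*(6 + 5*1)) = (3*(1 + (-2)²))*(((1 + 4) + 5)*(6 + 5)) = (3*(1 + 4))*((5 + 5)*11) = (3*5)*(10*11) = 15*110 = 1650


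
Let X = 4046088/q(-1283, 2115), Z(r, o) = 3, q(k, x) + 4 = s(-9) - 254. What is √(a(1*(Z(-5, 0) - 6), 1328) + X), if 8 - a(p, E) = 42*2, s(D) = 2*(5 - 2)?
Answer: I*√7114170/21 ≈ 127.01*I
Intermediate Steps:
s(D) = 6 (s(D) = 2*3 = 6)
q(k, x) = -252 (q(k, x) = -4 + (6 - 254) = -4 - 248 = -252)
a(p, E) = -76 (a(p, E) = 8 - 42*2 = 8 - 1*84 = 8 - 84 = -76)
X = -337174/21 (X = 4046088/(-252) = 4046088*(-1/252) = -337174/21 ≈ -16056.)
√(a(1*(Z(-5, 0) - 6), 1328) + X) = √(-76 - 337174/21) = √(-338770/21) = I*√7114170/21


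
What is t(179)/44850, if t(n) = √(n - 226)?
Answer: I*√47/44850 ≈ 0.00015286*I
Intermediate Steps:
t(n) = √(-226 + n)
t(179)/44850 = √(-226 + 179)/44850 = √(-47)*(1/44850) = (I*√47)*(1/44850) = I*√47/44850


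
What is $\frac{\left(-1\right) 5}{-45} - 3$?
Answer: $- \frac{26}{9} \approx -2.8889$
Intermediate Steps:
$\frac{\left(-1\right) 5}{-45} - 3 = \left(- \frac{1}{45}\right) \left(-5\right) - 3 = \frac{1}{9} - 3 = - \frac{26}{9}$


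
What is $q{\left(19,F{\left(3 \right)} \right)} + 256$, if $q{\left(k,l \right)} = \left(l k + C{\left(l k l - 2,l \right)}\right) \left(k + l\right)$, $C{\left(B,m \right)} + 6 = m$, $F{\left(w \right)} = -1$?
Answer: $-212$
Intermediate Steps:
$C{\left(B,m \right)} = -6 + m$
$q{\left(k,l \right)} = \left(k + l\right) \left(-6 + l + k l\right)$ ($q{\left(k,l \right)} = \left(l k + \left(-6 + l\right)\right) \left(k + l\right) = \left(k l + \left(-6 + l\right)\right) \left(k + l\right) = \left(-6 + l + k l\right) \left(k + l\right) = \left(k + l\right) \left(-6 + l + k l\right)$)
$q{\left(19,F{\left(3 \right)} \right)} + 256 = \left(19 \left(-1\right)^{2} + 19 \left(-6 - 1\right) - 19^{2} - \left(-6 - 1\right)\right) + 256 = \left(19 \cdot 1 + 19 \left(-7\right) - 361 - -7\right) + 256 = \left(19 - 133 - 361 + 7\right) + 256 = -468 + 256 = -212$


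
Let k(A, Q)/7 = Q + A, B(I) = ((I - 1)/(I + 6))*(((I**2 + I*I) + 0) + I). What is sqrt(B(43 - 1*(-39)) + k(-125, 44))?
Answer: 9*sqrt(587)/2 ≈ 109.03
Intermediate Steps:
B(I) = (-1 + I)*(I + 2*I**2)/(6 + I) (B(I) = ((-1 + I)/(6 + I))*(((I**2 + I**2) + 0) + I) = ((-1 + I)/(6 + I))*((2*I**2 + 0) + I) = ((-1 + I)/(6 + I))*(2*I**2 + I) = ((-1 + I)/(6 + I))*(I + 2*I**2) = (-1 + I)*(I + 2*I**2)/(6 + I))
k(A, Q) = 7*A + 7*Q (k(A, Q) = 7*(Q + A) = 7*(A + Q) = 7*A + 7*Q)
sqrt(B(43 - 1*(-39)) + k(-125, 44)) = sqrt((43 - 1*(-39))*(-1 - (43 - 1*(-39)) + 2*(43 - 1*(-39))**2)/(6 + (43 - 1*(-39))) + (7*(-125) + 7*44)) = sqrt((43 + 39)*(-1 - (43 + 39) + 2*(43 + 39)**2)/(6 + (43 + 39)) + (-875 + 308)) = sqrt(82*(-1 - 1*82 + 2*82**2)/(6 + 82) - 567) = sqrt(82*(-1 - 82 + 2*6724)/88 - 567) = sqrt(82*(1/88)*(-1 - 82 + 13448) - 567) = sqrt(82*(1/88)*13365 - 567) = sqrt(49815/4 - 567) = sqrt(47547/4) = 9*sqrt(587)/2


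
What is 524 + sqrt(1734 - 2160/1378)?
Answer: 524 + sqrt(822422094)/689 ≈ 565.62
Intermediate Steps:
524 + sqrt(1734 - 2160/1378) = 524 + sqrt(1734 - 2160*1/1378) = 524 + sqrt(1734 - 1080/689) = 524 + sqrt(1193646/689) = 524 + sqrt(822422094)/689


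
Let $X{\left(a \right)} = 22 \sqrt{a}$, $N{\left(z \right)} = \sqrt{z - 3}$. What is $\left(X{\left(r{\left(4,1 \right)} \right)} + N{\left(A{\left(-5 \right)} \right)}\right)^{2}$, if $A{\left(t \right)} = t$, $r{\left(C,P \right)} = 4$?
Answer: $1928 + 176 i \sqrt{2} \approx 1928.0 + 248.9 i$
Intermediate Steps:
$N{\left(z \right)} = \sqrt{-3 + z}$
$\left(X{\left(r{\left(4,1 \right)} \right)} + N{\left(A{\left(-5 \right)} \right)}\right)^{2} = \left(22 \sqrt{4} + \sqrt{-3 - 5}\right)^{2} = \left(22 \cdot 2 + \sqrt{-8}\right)^{2} = \left(44 + 2 i \sqrt{2}\right)^{2}$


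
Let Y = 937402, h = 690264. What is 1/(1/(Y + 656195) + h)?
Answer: 1593597/1100002639609 ≈ 1.4487e-6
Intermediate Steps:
1/(1/(Y + 656195) + h) = 1/(1/(937402 + 656195) + 690264) = 1/(1/1593597 + 690264) = 1/(1100002639609/1593597) = 1593597/1100002639609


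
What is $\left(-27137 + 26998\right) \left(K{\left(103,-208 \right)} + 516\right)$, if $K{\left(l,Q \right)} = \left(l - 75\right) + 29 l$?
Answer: $-490809$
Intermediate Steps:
$K{\left(l,Q \right)} = -75 + 30 l$ ($K{\left(l,Q \right)} = \left(-75 + l\right) + 29 l = -75 + 30 l$)
$\left(-27137 + 26998\right) \left(K{\left(103,-208 \right)} + 516\right) = \left(-27137 + 26998\right) \left(\left(-75 + 30 \cdot 103\right) + 516\right) = - 139 \left(\left(-75 + 3090\right) + 516\right) = - 139 \left(3015 + 516\right) = \left(-139\right) 3531 = -490809$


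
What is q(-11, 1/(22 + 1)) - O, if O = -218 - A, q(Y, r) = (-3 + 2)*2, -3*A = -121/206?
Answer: 133609/618 ≈ 216.20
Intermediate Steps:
A = 121/618 (A = -(-121)/(3*206) = -⅓*(-121/206) = 121/618 ≈ 0.19579)
q(Y, r) = -2 (q(Y, r) = -1*2 = -2)
O = -134845/618 (O = -218 - 1*121/618 = -218 - 121/618 = -134845/618 ≈ -218.20)
q(-11, 1/(22 + 1)) - O = -2 - 1*(-134845/618) = -2 + 134845/618 = 133609/618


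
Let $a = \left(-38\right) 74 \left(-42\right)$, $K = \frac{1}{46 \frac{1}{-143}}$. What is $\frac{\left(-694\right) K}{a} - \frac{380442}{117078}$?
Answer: $- \frac{9014211209}{2789734584} \approx -3.2312$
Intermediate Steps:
$K = - \frac{143}{46}$ ($K = \frac{1}{46 \left(- \frac{1}{143}\right)} = \frac{1}{- \frac{46}{143}} = - \frac{143}{46} \approx -3.1087$)
$a = 118104$ ($a = \left(-2812\right) \left(-42\right) = 118104$)
$\frac{\left(-694\right) K}{a} - \frac{380442}{117078} = \frac{\left(-694\right) \left(- \frac{143}{46}\right)}{118104} - \frac{380442}{117078} = \frac{49621}{23} \cdot \frac{1}{118104} - \frac{63407}{19513} = \frac{49621}{2716392} - \frac{63407}{19513} = - \frac{9014211209}{2789734584}$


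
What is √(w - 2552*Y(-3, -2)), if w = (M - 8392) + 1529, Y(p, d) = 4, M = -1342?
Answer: I*√18413 ≈ 135.69*I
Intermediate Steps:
w = -8205 (w = (-1342 - 8392) + 1529 = -9734 + 1529 = -8205)
√(w - 2552*Y(-3, -2)) = √(-8205 - 2552*4) = √(-8205 - 10208) = √(-18413) = I*√18413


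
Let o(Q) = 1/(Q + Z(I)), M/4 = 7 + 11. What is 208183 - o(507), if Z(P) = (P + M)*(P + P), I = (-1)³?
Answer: 75986794/365 ≈ 2.0818e+5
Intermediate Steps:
I = -1
M = 72 (M = 4*(7 + 11) = 4*18 = 72)
Z(P) = 2*P*(72 + P) (Z(P) = (P + 72)*(P + P) = (72 + P)*(2*P) = 2*P*(72 + P))
o(Q) = 1/(-142 + Q) (o(Q) = 1/(Q + 2*(-1)*(72 - 1)) = 1/(Q + 2*(-1)*71) = 1/(Q - 142) = 1/(-142 + Q))
208183 - o(507) = 208183 - 1/(-142 + 507) = 208183 - 1/365 = 75986794/365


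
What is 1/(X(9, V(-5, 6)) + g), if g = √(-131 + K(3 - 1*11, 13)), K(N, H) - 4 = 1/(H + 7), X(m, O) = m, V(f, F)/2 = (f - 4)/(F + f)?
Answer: 180/4159 - 2*I*√12695/4159 ≈ 0.04328 - 0.054182*I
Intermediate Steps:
V(f, F) = 2*(-4 + f)/(F + f) (V(f, F) = 2*((f - 4)/(F + f)) = 2*((-4 + f)/(F + f)) = 2*(-4 + f)/(F + f))
K(N, H) = 4 + 1/(7 + H) (K(N, H) = 4 + 1/(H + 7) = 4 + 1/(7 + H))
g = I*√12695/10 (g = √(-131 + (29 + 4*13)/(7 + 13)) = √(-131 + (29 + 52)/20) = √(-131 + (1/20)*81) = √(-131 + 81/20) = √(-2539/20) = I*√12695/10 ≈ 11.267*I)
1/(X(9, V(-5, 6)) + g) = 1/(9 + I*√12695/10)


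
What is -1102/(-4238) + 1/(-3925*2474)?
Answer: 5350455831/20576443550 ≈ 0.26003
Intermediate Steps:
-1102/(-4238) + 1/(-3925*2474) = -1102*(-1/4238) - 1/3925*1/2474 = 551/2119 - 1/9710450 = 5350455831/20576443550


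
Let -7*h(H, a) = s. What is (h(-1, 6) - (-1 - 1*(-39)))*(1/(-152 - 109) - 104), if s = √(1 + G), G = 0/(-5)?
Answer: 2415905/609 ≈ 3967.0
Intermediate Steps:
G = 0 (G = 0*(-⅕) = 0)
s = 1 (s = √(1 + 0) = √1 = 1)
h(H, a) = -⅐ (h(H, a) = -⅐*1 = -⅐)
(h(-1, 6) - (-1 - 1*(-39)))*(1/(-152 - 109) - 104) = (-⅐ - (-1 - 1*(-39)))*(1/(-152 - 109) - 104) = (-⅐ - (-1 + 39))*(1/(-261) - 104) = (-⅐ - 1*38)*(-1/261 - 104) = (-⅐ - 38)*(-27145/261) = -267/7*(-27145/261) = 2415905/609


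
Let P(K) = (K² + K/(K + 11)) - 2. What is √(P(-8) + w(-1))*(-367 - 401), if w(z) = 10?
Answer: -1024*√39 ≈ -6394.9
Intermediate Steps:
P(K) = -2 + K² + K/(11 + K) (P(K) = (K² + K/(11 + K)) - 2 = -2 + K² + K/(11 + K))
√(P(-8) + w(-1))*(-367 - 401) = √((-22 + (-8)³ - 1*(-8) + 11*(-8)²)/(11 - 8) + 10)*(-367 - 401) = √((-22 - 512 + 8 + 11*64)/3 + 10)*(-768) = √((-22 - 512 + 8 + 704)/3 + 10)*(-768) = √((⅓)*178 + 10)*(-768) = √(178/3 + 10)*(-768) = √(208/3)*(-768) = (4*√39/3)*(-768) = -1024*√39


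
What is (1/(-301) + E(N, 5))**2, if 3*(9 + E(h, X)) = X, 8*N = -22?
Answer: 43890625/815409 ≈ 53.827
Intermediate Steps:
N = -11/4 (N = (1/8)*(-22) = -11/4 ≈ -2.7500)
E(h, X) = -9 + X/3
(1/(-301) + E(N, 5))**2 = (1/(-301) + (-9 + (1/3)*5))**2 = (-1/301 + (-9 + 5/3))**2 = (-1/301 - 22/3)**2 = (-6625/903)**2 = 43890625/815409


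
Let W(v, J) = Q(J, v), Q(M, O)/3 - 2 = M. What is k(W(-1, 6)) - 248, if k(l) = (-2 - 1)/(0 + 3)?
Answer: -249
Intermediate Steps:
Q(M, O) = 6 + 3*M
W(v, J) = 6 + 3*J
k(l) = -1 (k(l) = -3/3 = -3*1/3 = -1)
k(W(-1, 6)) - 248 = -1 - 248 = -249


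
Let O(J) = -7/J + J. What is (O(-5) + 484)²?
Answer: 5769604/25 ≈ 2.3078e+5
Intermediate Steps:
O(J) = J - 7/J
(O(-5) + 484)² = ((-5 - 7/(-5)) + 484)² = ((-5 - 7*(-⅕)) + 484)² = ((-5 + 7/5) + 484)² = (-18/5 + 484)² = (2402/5)² = 5769604/25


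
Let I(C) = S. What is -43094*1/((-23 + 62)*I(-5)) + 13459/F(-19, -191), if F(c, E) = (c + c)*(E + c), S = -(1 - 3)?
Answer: -57140053/103740 ≈ -550.80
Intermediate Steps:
S = 2 (S = -1*(-2) = 2)
F(c, E) = 2*c*(E + c) (F(c, E) = (2*c)*(E + c) = 2*c*(E + c))
I(C) = 2
-43094*1/((-23 + 62)*I(-5)) + 13459/F(-19, -191) = -43094*1/(2*(-23 + 62)) + 13459/((2*(-19)*(-191 - 19))) = -43094/(39*2) + 13459/((2*(-19)*(-210))) = -43094/78 + 13459/7980 = -43094*1/78 + 13459*(1/7980) = -21547/39 + 13459/7980 = -57140053/103740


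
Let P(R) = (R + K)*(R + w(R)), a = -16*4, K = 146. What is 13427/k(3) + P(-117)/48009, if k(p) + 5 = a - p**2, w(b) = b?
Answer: -16542209/96018 ≈ -172.28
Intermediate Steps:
a = -64
P(R) = 2*R*(146 + R) (P(R) = (R + 146)*(R + R) = (146 + R)*(2*R) = 2*R*(146 + R))
k(p) = -69 - p**2 (k(p) = -5 + (-64 - p**2) = -69 - p**2)
13427/k(3) + P(-117)/48009 = 13427/(-69 - 1*3**2) + (2*(-117)*(146 - 117))/48009 = 13427/(-69 - 1*9) + (2*(-117)*29)*(1/48009) = 13427/(-69 - 9) - 6786*1/48009 = 13427/(-78) - 174/1231 = 13427*(-1/78) - 174/1231 = -13427/78 - 174/1231 = -16542209/96018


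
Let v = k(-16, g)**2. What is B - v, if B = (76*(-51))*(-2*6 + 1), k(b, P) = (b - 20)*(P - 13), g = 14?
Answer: 41340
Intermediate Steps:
k(b, P) = (-20 + b)*(-13 + P)
v = 1296 (v = (260 - 20*14 - 13*(-16) + 14*(-16))**2 = (260 - 280 + 208 - 224)**2 = (-36)**2 = 1296)
B = 42636 (B = -3876*(-12 + 1) = -3876*(-11) = 42636)
B - v = 42636 - 1*1296 = 42636 - 1296 = 41340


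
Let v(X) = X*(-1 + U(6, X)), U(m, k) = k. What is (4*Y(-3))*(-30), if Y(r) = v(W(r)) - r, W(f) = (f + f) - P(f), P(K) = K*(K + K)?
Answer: -72360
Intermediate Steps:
P(K) = 2*K**2 (P(K) = K*(2*K) = 2*K**2)
W(f) = -2*f**2 + 2*f (W(f) = (f + f) - 2*f**2 = 2*f - 2*f**2 = -2*f**2 + 2*f)
v(X) = X*(-1 + X)
Y(r) = -r + 2*r*(1 - r)*(-1 + 2*r*(1 - r)) (Y(r) = (2*r*(1 - r))*(-1 + 2*r*(1 - r)) - r = 2*r*(1 - r)*(-1 + 2*r*(1 - r)) - r = -r + 2*r*(1 - r)*(-1 + 2*r*(1 - r)))
(4*Y(-3))*(-30) = (4*(-3*(-3 - 8*(-3)**2 + 4*(-3)**3 + 6*(-3))))*(-30) = (4*(-3*(-3 - 8*9 + 4*(-27) - 18)))*(-30) = (4*(-3*(-3 - 72 - 108 - 18)))*(-30) = (4*(-3*(-201)))*(-30) = (4*603)*(-30) = 2412*(-30) = -72360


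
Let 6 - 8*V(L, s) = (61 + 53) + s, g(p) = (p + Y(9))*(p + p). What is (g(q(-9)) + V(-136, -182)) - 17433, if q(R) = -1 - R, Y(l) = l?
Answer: -68607/4 ≈ -17152.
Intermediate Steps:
g(p) = 2*p*(9 + p) (g(p) = (p + 9)*(p + p) = (9 + p)*(2*p) = 2*p*(9 + p))
V(L, s) = -27/2 - s/8 (V(L, s) = ¾ - ((61 + 53) + s)/8 = ¾ - (114 + s)/8 = ¾ + (-57/4 - s/8) = -27/2 - s/8)
(g(q(-9)) + V(-136, -182)) - 17433 = (2*(-1 - 1*(-9))*(9 + (-1 - 1*(-9))) + (-27/2 - ⅛*(-182))) - 17433 = (2*(-1 + 9)*(9 + (-1 + 9)) + (-27/2 + 91/4)) - 17433 = (2*8*(9 + 8) + 37/4) - 17433 = (2*8*17 + 37/4) - 17433 = (272 + 37/4) - 17433 = 1125/4 - 17433 = -68607/4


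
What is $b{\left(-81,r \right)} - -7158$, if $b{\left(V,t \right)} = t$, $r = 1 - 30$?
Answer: $7129$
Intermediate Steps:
$r = -29$ ($r = 1 - 30 = -29$)
$b{\left(-81,r \right)} - -7158 = -29 - -7158 = -29 + 7158 = 7129$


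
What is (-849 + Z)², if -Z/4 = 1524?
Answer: 48233025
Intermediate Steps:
Z = -6096 (Z = -4*1524 = -6096)
(-849 + Z)² = (-849 - 6096)² = (-6945)² = 48233025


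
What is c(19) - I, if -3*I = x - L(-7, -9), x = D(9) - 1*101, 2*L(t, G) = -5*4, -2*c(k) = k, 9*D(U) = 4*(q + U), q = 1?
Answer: -2071/54 ≈ -38.352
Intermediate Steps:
D(U) = 4/9 + 4*U/9 (D(U) = (4*(1 + U))/9 = (4 + 4*U)/9 = 4/9 + 4*U/9)
c(k) = -k/2
L(t, G) = -10 (L(t, G) = (-5*4)/2 = (1/2)*(-20) = -10)
x = -869/9 (x = (4/9 + (4/9)*9) - 1*101 = (4/9 + 4) - 101 = 40/9 - 101 = -869/9 ≈ -96.556)
I = 779/27 (I = -(-869/9 - 1*(-10))/3 = -(-869/9 + 10)/3 = -1/3*(-779/9) = 779/27 ≈ 28.852)
c(19) - I = -1/2*19 - 1*779/27 = -19/2 - 779/27 = -2071/54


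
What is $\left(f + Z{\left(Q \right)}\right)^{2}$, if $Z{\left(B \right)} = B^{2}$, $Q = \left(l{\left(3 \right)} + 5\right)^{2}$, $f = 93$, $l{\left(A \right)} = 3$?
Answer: $17547721$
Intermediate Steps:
$Q = 64$ ($Q = \left(3 + 5\right)^{2} = 8^{2} = 64$)
$\left(f + Z{\left(Q \right)}\right)^{2} = \left(93 + 64^{2}\right)^{2} = \left(93 + 4096\right)^{2} = 4189^{2} = 17547721$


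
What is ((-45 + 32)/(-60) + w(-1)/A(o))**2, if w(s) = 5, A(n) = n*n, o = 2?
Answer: 484/225 ≈ 2.1511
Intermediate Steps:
A(n) = n**2
((-45 + 32)/(-60) + w(-1)/A(o))**2 = ((-45 + 32)/(-60) + 5/(2**2))**2 = (-13*(-1/60) + 5/4)**2 = (13/60 + 5*(1/4))**2 = (13/60 + 5/4)**2 = (22/15)**2 = 484/225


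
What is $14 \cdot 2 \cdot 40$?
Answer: $1120$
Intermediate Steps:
$14 \cdot 2 \cdot 40 = 28 \cdot 40 = 1120$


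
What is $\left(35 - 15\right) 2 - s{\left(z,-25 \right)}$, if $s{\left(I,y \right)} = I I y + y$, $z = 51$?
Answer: $65090$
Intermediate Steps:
$s{\left(I,y \right)} = y + y I^{2}$ ($s{\left(I,y \right)} = I^{2} y + y = y I^{2} + y = y + y I^{2}$)
$\left(35 - 15\right) 2 - s{\left(z,-25 \right)} = \left(35 - 15\right) 2 - - 25 \left(1 + 51^{2}\right) = 20 \cdot 2 - - 25 \left(1 + 2601\right) = 40 - \left(-25\right) 2602 = 40 - -65050 = 40 + 65050 = 65090$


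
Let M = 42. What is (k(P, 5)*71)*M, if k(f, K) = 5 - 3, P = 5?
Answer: 5964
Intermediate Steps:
k(f, K) = 2
(k(P, 5)*71)*M = (2*71)*42 = 142*42 = 5964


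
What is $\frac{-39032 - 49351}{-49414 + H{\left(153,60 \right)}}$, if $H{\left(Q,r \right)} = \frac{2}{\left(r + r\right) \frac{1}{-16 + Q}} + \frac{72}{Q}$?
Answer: $\frac{90150660}{50399471} \approx 1.7887$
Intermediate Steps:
$H{\left(Q,r \right)} = \frac{72}{Q} + \frac{-16 + Q}{r}$ ($H{\left(Q,r \right)} = \frac{2}{2 r \frac{1}{-16 + Q}} + \frac{72}{Q} = 2 \frac{-16 + Q}{2 r} + \frac{72}{Q} = \frac{-16 + Q}{r} + \frac{72}{Q} = \frac{72}{Q} + \frac{-16 + Q}{r}$)
$\frac{-39032 - 49351}{-49414 + H{\left(153,60 \right)}} = \frac{-39032 - 49351}{-49414 + \left(- \frac{16}{60} + \frac{72}{153} + \frac{153}{60}\right)} = - \frac{88383}{-49414 + \left(\left(-16\right) \frac{1}{60} + 72 \cdot \frac{1}{153} + 153 \cdot \frac{1}{60}\right)} = - \frac{88383}{-49414 + \left(- \frac{4}{15} + \frac{8}{17} + \frac{51}{20}\right)} = - \frac{88383}{-49414 + \frac{2809}{1020}} = - \frac{88383}{- \frac{50399471}{1020}} = \left(-88383\right) \left(- \frac{1020}{50399471}\right) = \frac{90150660}{50399471}$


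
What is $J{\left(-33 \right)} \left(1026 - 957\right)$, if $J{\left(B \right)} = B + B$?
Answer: $-4554$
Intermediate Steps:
$J{\left(B \right)} = 2 B$
$J{\left(-33 \right)} \left(1026 - 957\right) = 2 \left(-33\right) \left(1026 - 957\right) = \left(-66\right) 69 = -4554$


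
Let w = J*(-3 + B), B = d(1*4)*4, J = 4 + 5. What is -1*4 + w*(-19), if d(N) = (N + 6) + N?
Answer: -9067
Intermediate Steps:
J = 9
d(N) = 6 + 2*N (d(N) = (6 + N) + N = 6 + 2*N)
B = 56 (B = (6 + 2*(1*4))*4 = (6 + 2*4)*4 = (6 + 8)*4 = 14*4 = 56)
w = 477 (w = 9*(-3 + 56) = 9*53 = 477)
-1*4 + w*(-19) = -1*4 + 477*(-19) = -4 - 9063 = -9067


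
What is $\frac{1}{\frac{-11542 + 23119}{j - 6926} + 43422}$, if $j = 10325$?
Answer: $\frac{1133}{49200985} \approx 2.3028 \cdot 10^{-5}$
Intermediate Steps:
$\frac{1}{\frac{-11542 + 23119}{j - 6926} + 43422} = \frac{1}{\frac{-11542 + 23119}{10325 - 6926} + 43422} = \frac{1}{\frac{11577}{3399} + 43422} = \frac{1}{11577 \cdot \frac{1}{3399} + 43422} = \frac{1}{\frac{3859}{1133} + 43422} = \frac{1}{\frac{49200985}{1133}} = \frac{1133}{49200985}$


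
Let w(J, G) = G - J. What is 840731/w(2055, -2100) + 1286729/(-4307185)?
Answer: -725306062246/3579270735 ≈ -202.64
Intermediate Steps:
840731/w(2055, -2100) + 1286729/(-4307185) = 840731/(-2100 - 1*2055) + 1286729/(-4307185) = 840731/(-2100 - 2055) + 1286729*(-1/4307185) = 840731/(-4155) - 1286729/4307185 = 840731*(-1/4155) - 1286729/4307185 = -840731/4155 - 1286729/4307185 = -725306062246/3579270735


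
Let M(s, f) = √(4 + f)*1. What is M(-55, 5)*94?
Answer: 282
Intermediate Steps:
M(s, f) = √(4 + f)
M(-55, 5)*94 = √(4 + 5)*94 = √9*94 = 3*94 = 282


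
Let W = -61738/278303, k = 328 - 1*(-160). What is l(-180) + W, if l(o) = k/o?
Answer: -36731176/12523635 ≈ -2.9329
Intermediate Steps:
k = 488 (k = 328 + 160 = 488)
W = -61738/278303 (W = -61738*1/278303 = -61738/278303 ≈ -0.22184)
l(o) = 488/o
l(-180) + W = 488/(-180) - 61738/278303 = 488*(-1/180) - 61738/278303 = -122/45 - 61738/278303 = -36731176/12523635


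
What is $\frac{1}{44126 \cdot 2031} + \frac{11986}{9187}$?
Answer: $\frac{1074184202503}{823338076422} \approx 1.3047$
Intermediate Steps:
$\frac{1}{44126 \cdot 2031} + \frac{11986}{9187} = \frac{1}{44126} \cdot \frac{1}{2031} + 11986 \cdot \frac{1}{9187} = \frac{1}{89619906} + \frac{11986}{9187} = \frac{1074184202503}{823338076422}$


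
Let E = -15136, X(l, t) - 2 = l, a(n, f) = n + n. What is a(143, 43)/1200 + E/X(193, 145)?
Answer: -603581/7800 ≈ -77.382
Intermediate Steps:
a(n, f) = 2*n
X(l, t) = 2 + l
a(143, 43)/1200 + E/X(193, 145) = (2*143)/1200 - 15136/(2 + 193) = 286*(1/1200) - 15136/195 = 143/600 - 15136*1/195 = 143/600 - 15136/195 = -603581/7800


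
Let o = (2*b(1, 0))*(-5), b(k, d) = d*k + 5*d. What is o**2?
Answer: 0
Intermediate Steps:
b(k, d) = 5*d + d*k
o = 0 (o = (2*(0*(5 + 1)))*(-5) = (2*(0*6))*(-5) = (2*0)*(-5) = 0*(-5) = 0)
o**2 = 0**2 = 0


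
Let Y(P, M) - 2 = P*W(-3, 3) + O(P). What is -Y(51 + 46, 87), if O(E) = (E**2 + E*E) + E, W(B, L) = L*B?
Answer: -18044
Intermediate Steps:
W(B, L) = B*L
O(E) = E + 2*E**2 (O(E) = (E**2 + E**2) + E = 2*E**2 + E = E + 2*E**2)
Y(P, M) = 2 - 9*P + P*(1 + 2*P) (Y(P, M) = 2 + (P*(-3*3) + P*(1 + 2*P)) = 2 + (P*(-9) + P*(1 + 2*P)) = 2 + (-9*P + P*(1 + 2*P)) = 2 - 9*P + P*(1 + 2*P))
-Y(51 + 46, 87) = -(2 - 8*(51 + 46) + 2*(51 + 46)**2) = -(2 - 8*97 + 2*97**2) = -(2 - 776 + 2*9409) = -(2 - 776 + 18818) = -1*18044 = -18044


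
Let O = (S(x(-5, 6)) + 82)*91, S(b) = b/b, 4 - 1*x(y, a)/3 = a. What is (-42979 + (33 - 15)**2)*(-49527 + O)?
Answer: 1790400970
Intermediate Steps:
x(y, a) = 12 - 3*a
S(b) = 1
O = 7553 (O = (1 + 82)*91 = 83*91 = 7553)
(-42979 + (33 - 15)**2)*(-49527 + O) = (-42979 + (33 - 15)**2)*(-49527 + 7553) = (-42979 + 18**2)*(-41974) = (-42979 + 324)*(-41974) = -42655*(-41974) = 1790400970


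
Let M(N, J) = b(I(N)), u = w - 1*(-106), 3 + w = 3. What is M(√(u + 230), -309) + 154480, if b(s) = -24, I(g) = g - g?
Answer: 154456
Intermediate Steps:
w = 0 (w = -3 + 3 = 0)
I(g) = 0
u = 106 (u = 0 - 1*(-106) = 0 + 106 = 106)
M(N, J) = -24
M(√(u + 230), -309) + 154480 = -24 + 154480 = 154456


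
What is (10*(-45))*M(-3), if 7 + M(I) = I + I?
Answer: 5850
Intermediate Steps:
M(I) = -7 + 2*I (M(I) = -7 + (I + I) = -7 + 2*I)
(10*(-45))*M(-3) = (10*(-45))*(-7 + 2*(-3)) = -450*(-7 - 6) = -450*(-13) = 5850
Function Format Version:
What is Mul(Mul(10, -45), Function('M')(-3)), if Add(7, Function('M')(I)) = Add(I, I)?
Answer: 5850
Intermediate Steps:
Function('M')(I) = Add(-7, Mul(2, I)) (Function('M')(I) = Add(-7, Add(I, I)) = Add(-7, Mul(2, I)))
Mul(Mul(10, -45), Function('M')(-3)) = Mul(Mul(10, -45), Add(-7, Mul(2, -3))) = Mul(-450, Add(-7, -6)) = Mul(-450, -13) = 5850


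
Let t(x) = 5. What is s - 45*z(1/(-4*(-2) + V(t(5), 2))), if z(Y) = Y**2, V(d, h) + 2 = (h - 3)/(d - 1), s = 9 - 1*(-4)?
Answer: 6157/529 ≈ 11.639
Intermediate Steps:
s = 13 (s = 9 + 4 = 13)
V(d, h) = -2 + (-3 + h)/(-1 + d) (V(d, h) = -2 + (h - 3)/(d - 1) = -2 + (-3 + h)/(-1 + d))
s - 45*z(1/(-4*(-2) + V(t(5), 2))) = 13 - 45/(-4*(-2) + (-1 + 2 - 2*5)/(-1 + 5))**2 = 13 - 45/(8 + (-1 + 2 - 10)/4)**2 = 13 - 45/(8 + (1/4)*(-9))**2 = 13 - 45/(8 - 9/4)**2 = 13 - 45*(1/(23/4))**2 = 13 - 45*(4/23)**2 = 13 - 45*16/529 = 13 - 720/529 = 6157/529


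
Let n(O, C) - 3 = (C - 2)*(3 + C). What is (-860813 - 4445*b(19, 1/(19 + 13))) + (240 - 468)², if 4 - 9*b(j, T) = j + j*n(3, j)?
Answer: 24626749/9 ≈ 2.7363e+6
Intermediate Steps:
n(O, C) = 3 + (-2 + C)*(3 + C) (n(O, C) = 3 + (C - 2)*(3 + C) = 3 + (-2 + C)*(3 + C))
b(j, T) = 4/9 - j/9 - j*(-3 + j + j²)/9 (b(j, T) = 4/9 - (j + j*(-3 + j + j²))/9 = 4/9 + (-j/9 - j*(-3 + j + j²)/9) = 4/9 - j/9 - j*(-3 + j + j²)/9)
(-860813 - 4445*b(19, 1/(19 + 13))) + (240 - 468)² = (-860813 - 4445*(4/9 - ⅑*19 - ⅑*19*(-3 + 19 + 19²))) + (240 - 468)² = (-860813 - 4445*(4/9 - 19/9 - ⅑*19*(-3 + 19 + 361))) + (-228)² = (-860813 - 4445*(4/9 - 19/9 - ⅑*19*377)) + 51984 = (-860813 - 4445*(4/9 - 19/9 - 7163/9)) + 51984 = (-860813 - 4445*(-7178/9)) + 51984 = (-860813 + 31906210/9) + 51984 = 24158893/9 + 51984 = 24626749/9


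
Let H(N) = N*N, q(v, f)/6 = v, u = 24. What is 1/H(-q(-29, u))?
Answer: 1/30276 ≈ 3.3029e-5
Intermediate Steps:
q(v, f) = 6*v
H(N) = N**2
1/H(-q(-29, u)) = 1/((-6*(-29))**2) = 1/((-1*(-174))**2) = 1/(174**2) = 1/30276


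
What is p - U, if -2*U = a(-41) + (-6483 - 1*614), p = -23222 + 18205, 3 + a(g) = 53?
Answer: -17081/2 ≈ -8540.5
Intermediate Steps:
a(g) = 50 (a(g) = -3 + 53 = 50)
p = -5017
U = 7047/2 (U = -(50 + (-6483 - 1*614))/2 = -(50 + (-6483 - 614))/2 = -(50 - 7097)/2 = -1/2*(-7047) = 7047/2 ≈ 3523.5)
p - U = -5017 - 1*7047/2 = -5017 - 7047/2 = -17081/2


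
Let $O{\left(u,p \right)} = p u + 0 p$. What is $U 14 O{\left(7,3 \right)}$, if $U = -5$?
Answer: $-1470$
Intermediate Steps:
$O{\left(u,p \right)} = p u$ ($O{\left(u,p \right)} = p u + 0 = p u$)
$U 14 O{\left(7,3 \right)} = \left(-5\right) 14 \cdot 3 \cdot 7 = \left(-70\right) 21 = -1470$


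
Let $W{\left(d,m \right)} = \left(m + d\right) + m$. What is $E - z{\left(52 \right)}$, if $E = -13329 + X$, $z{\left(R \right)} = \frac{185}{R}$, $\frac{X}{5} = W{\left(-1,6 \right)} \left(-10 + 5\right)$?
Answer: $- \frac{707593}{52} \approx -13608.0$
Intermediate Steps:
$W{\left(d,m \right)} = d + 2 m$ ($W{\left(d,m \right)} = \left(d + m\right) + m = d + 2 m$)
$X = -275$ ($X = 5 \left(-1 + 2 \cdot 6\right) \left(-10 + 5\right) = 5 \left(-1 + 12\right) \left(-5\right) = 5 \cdot 11 \left(-5\right) = 5 \left(-55\right) = -275$)
$E = -13604$ ($E = -13329 - 275 = -13604$)
$E - z{\left(52 \right)} = -13604 - \frac{185}{52} = - \frac{707593}{52}$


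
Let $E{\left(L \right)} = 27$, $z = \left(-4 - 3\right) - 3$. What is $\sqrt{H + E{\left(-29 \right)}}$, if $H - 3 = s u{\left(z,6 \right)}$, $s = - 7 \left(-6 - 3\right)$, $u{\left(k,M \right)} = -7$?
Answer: $i \sqrt{411} \approx 20.273 i$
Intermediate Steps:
$z = -10$ ($z = \left(-4 - 3\right) - 3 = -7 - 3 = -10$)
$s = 63$ ($s = \left(-7\right) \left(-9\right) = 63$)
$H = -438$ ($H = 3 + 63 \left(-7\right) = 3 - 441 = -438$)
$\sqrt{H + E{\left(-29 \right)}} = \sqrt{-438 + 27} = \sqrt{-411} = i \sqrt{411}$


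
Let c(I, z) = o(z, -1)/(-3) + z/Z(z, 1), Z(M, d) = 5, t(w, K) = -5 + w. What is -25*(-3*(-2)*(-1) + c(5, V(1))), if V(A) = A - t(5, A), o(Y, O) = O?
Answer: 410/3 ≈ 136.67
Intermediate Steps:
V(A) = A (V(A) = A - (-5 + 5) = A - 1*0 = A + 0 = A)
c(I, z) = ⅓ + z/5 (c(I, z) = -1/(-3) + z/5 = -1*(-⅓) + z*(⅕) = ⅓ + z/5)
-25*(-3*(-2)*(-1) + c(5, V(1))) = -25*(-3*(-2)*(-1) + (⅓ + (⅕)*1)) = -25*(6*(-1) + (⅓ + ⅕)) = -25*(-6 + 8/15) = -25*(-82/15) = 410/3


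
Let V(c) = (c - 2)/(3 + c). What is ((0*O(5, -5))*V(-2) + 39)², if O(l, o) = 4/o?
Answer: 1521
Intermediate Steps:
V(c) = (-2 + c)/(3 + c)
((0*O(5, -5))*V(-2) + 39)² = ((0*(4/(-5)))*((-2 - 2)/(3 - 2)) + 39)² = ((0*(4*(-⅕)))*(-4/1) + 39)² = ((0*(-⅘))*(1*(-4)) + 39)² = (0*(-4) + 39)² = (0 + 39)² = 39² = 1521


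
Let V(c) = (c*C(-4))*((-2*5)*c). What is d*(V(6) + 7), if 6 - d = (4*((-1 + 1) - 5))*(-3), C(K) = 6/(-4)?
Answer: -29538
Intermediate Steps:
C(K) = -3/2 (C(K) = 6*(-1/4) = -3/2)
V(c) = 15*c**2 (V(c) = (c*(-3/2))*((-2*5)*c) = (-3*c/2)*(-10*c) = 15*c**2)
d = -54 (d = 6 - 4*((-1 + 1) - 5)*(-3) = 6 - 4*(0 - 5)*(-3) = 6 - 4*(-5)*(-3) = 6 - (-20)*(-3) = 6 - 1*60 = 6 - 60 = -54)
d*(V(6) + 7) = -54*(15*6**2 + 7) = -54*(15*36 + 7) = -54*(540 + 7) = -54*547 = -29538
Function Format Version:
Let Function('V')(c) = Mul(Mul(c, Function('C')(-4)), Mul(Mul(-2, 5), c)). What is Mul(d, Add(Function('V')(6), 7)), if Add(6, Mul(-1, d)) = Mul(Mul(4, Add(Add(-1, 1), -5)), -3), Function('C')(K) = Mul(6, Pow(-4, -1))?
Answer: -29538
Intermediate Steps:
Function('C')(K) = Rational(-3, 2) (Function('C')(K) = Mul(6, Rational(-1, 4)) = Rational(-3, 2))
Function('V')(c) = Mul(15, Pow(c, 2)) (Function('V')(c) = Mul(Mul(c, Rational(-3, 2)), Mul(Mul(-2, 5), c)) = Mul(Mul(Rational(-3, 2), c), Mul(-10, c)) = Mul(15, Pow(c, 2)))
d = -54 (d = Add(6, Mul(-1, Mul(Mul(4, Add(Add(-1, 1), -5)), -3))) = Add(6, Mul(-1, Mul(Mul(4, Add(0, -5)), -3))) = Add(6, Mul(-1, Mul(Mul(4, -5), -3))) = Add(6, Mul(-1, Mul(-20, -3))) = Add(6, Mul(-1, 60)) = Add(6, -60) = -54)
Mul(d, Add(Function('V')(6), 7)) = Mul(-54, Add(Mul(15, Pow(6, 2)), 7)) = Mul(-54, Add(Mul(15, 36), 7)) = Mul(-54, Add(540, 7)) = Mul(-54, 547) = -29538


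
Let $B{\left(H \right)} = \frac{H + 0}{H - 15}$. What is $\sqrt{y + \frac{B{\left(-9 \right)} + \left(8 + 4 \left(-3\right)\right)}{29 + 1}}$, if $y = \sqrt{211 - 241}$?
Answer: $\frac{\sqrt{-435 + 3600 i \sqrt{30}}}{60} \approx 1.6367 + 1.6732 i$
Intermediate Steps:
$B{\left(H \right)} = \frac{H}{-15 + H}$
$y = i \sqrt{30}$ ($y = \sqrt{-30} = i \sqrt{30} \approx 5.4772 i$)
$\sqrt{y + \frac{B{\left(-9 \right)} + \left(8 + 4 \left(-3\right)\right)}{29 + 1}} = \sqrt{i \sqrt{30} + \frac{- \frac{9}{-15 - 9} + \left(8 + 4 \left(-3\right)\right)}{29 + 1}} = \sqrt{i \sqrt{30} + \frac{- \frac{9}{-24} + \left(8 - 12\right)}{30}} = \sqrt{i \sqrt{30} + \left(\left(-9\right) \left(- \frac{1}{24}\right) - 4\right) \frac{1}{30}} = \sqrt{i \sqrt{30} + \left(\frac{3}{8} - 4\right) \frac{1}{30}} = \sqrt{i \sqrt{30} - \frac{29}{240}} = \sqrt{- \frac{29}{240} + i \sqrt{30}}$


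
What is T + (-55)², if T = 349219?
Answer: 352244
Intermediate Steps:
T + (-55)² = 349219 + (-55)² = 349219 + 3025 = 352244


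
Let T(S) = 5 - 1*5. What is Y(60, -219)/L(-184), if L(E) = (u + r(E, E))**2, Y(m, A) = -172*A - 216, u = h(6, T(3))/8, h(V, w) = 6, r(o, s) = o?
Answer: 599232/537289 ≈ 1.1153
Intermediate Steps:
T(S) = 0 (T(S) = 5 - 5 = 0)
u = 3/4 (u = 6/8 = 6*(1/8) = 3/4 ≈ 0.75000)
Y(m, A) = -216 - 172*A
L(E) = (3/4 + E)**2
Y(60, -219)/L(-184) = (-216 - 172*(-219))/(((3 + 4*(-184))**2/16)) = (-216 + 37668)/(((3 - 736)**2/16)) = 37452/(((1/16)*(-733)**2)) = 37452/(((1/16)*537289)) = 37452/(537289/16) = 37452*(16/537289) = 599232/537289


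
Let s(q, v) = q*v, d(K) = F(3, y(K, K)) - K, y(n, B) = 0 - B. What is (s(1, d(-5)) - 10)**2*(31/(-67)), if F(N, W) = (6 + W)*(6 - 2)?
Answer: -47151/67 ≈ -703.75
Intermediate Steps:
y(n, B) = -B
F(N, W) = 24 + 4*W (F(N, W) = (6 + W)*4 = 24 + 4*W)
d(K) = 24 - 5*K (d(K) = (24 + 4*(-K)) - K = (24 - 4*K) - K = 24 - 5*K)
(s(1, d(-5)) - 10)**2*(31/(-67)) = (1*(24 - 5*(-5)) - 10)**2*(31/(-67)) = (1*(24 + 25) - 10)**2*(31*(-1/67)) = (1*49 - 10)**2*(-31/67) = (49 - 10)**2*(-31/67) = 39**2*(-31/67) = 1521*(-31/67) = -47151/67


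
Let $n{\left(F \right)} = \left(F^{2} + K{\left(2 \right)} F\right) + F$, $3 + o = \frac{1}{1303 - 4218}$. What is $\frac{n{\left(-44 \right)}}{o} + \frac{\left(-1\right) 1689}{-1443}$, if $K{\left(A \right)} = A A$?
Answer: $- \frac{1200552671}{2103413} \approx -570.76$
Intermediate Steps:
$K{\left(A \right)} = A^{2}$
$o = - \frac{8746}{2915}$ ($o = -3 + \frac{1}{1303 - 4218} = -3 + \frac{1}{-2915} = -3 - \frac{1}{2915} = - \frac{8746}{2915} \approx -3.0003$)
$n{\left(F \right)} = F^{2} + 5 F$ ($n{\left(F \right)} = \left(F^{2} + 2^{2} F\right) + F = \left(F^{2} + 4 F\right) + F = F^{2} + 5 F$)
$\frac{n{\left(-44 \right)}}{o} + \frac{\left(-1\right) 1689}{-1443} = \frac{\left(-44\right) \left(5 - 44\right)}{- \frac{8746}{2915}} + \frac{\left(-1\right) 1689}{-1443} = \left(-44\right) \left(-39\right) \left(- \frac{2915}{8746}\right) - - \frac{563}{481} = 1716 \left(- \frac{2915}{8746}\right) + \frac{563}{481} = - \frac{2501070}{4373} + \frac{563}{481} = - \frac{1200552671}{2103413}$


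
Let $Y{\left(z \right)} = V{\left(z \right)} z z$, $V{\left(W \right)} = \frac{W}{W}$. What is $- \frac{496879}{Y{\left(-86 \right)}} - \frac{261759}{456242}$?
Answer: $- \frac{114316519141}{1687182916} \approx -67.756$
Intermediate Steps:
$V{\left(W \right)} = 1$
$Y{\left(z \right)} = z^{2}$ ($Y{\left(z \right)} = 1 z z = z z = z^{2}$)
$- \frac{496879}{Y{\left(-86 \right)}} - \frac{261759}{456242} = - \frac{496879}{\left(-86\right)^{2}} - \frac{261759}{456242} = - \frac{496879}{7396} - \frac{261759}{456242} = - \frac{114316519141}{1687182916}$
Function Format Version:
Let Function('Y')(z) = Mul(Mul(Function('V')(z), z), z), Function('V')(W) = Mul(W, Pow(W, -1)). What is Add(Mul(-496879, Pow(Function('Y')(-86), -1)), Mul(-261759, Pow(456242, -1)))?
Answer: Rational(-114316519141, 1687182916) ≈ -67.756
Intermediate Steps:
Function('V')(W) = 1
Function('Y')(z) = Pow(z, 2) (Function('Y')(z) = Mul(Mul(1, z), z) = Mul(z, z) = Pow(z, 2))
Add(Mul(-496879, Pow(Function('Y')(-86), -1)), Mul(-261759, Pow(456242, -1))) = Add(Mul(-496879, Pow(Pow(-86, 2), -1)), Mul(-261759, Pow(456242, -1))) = Add(Mul(-496879, Pow(7396, -1)), Mul(-261759, Rational(1, 456242))) = Add(Mul(-496879, Rational(1, 7396)), Rational(-261759, 456242)) = Add(Rational(-496879, 7396), Rational(-261759, 456242)) = Rational(-114316519141, 1687182916)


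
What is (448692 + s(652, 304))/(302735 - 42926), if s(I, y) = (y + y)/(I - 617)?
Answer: 15704828/9093315 ≈ 1.7271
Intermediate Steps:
s(I, y) = 2*y/(-617 + I) (s(I, y) = (2*y)/(-617 + I) = 2*y/(-617 + I))
(448692 + s(652, 304))/(302735 - 42926) = (448692 + 2*304/(-617 + 652))/(302735 - 42926) = (448692 + 2*304/35)/259809 = (448692 + 2*304*(1/35))*(1/259809) = (448692 + 608/35)*(1/259809) = (15704828/35)*(1/259809) = 15704828/9093315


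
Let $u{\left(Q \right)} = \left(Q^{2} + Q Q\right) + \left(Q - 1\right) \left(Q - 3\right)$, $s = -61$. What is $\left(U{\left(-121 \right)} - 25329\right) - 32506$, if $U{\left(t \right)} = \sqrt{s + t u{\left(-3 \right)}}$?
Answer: $-57835 + i \sqrt{5143} \approx -57835.0 + 71.715 i$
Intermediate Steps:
$u{\left(Q \right)} = 2 Q^{2} + \left(-1 + Q\right) \left(-3 + Q\right)$ ($u{\left(Q \right)} = \left(Q^{2} + Q^{2}\right) + \left(-1 + Q\right) \left(-3 + Q\right) = 2 Q^{2} + \left(-1 + Q\right) \left(-3 + Q\right)$)
$U{\left(t \right)} = \sqrt{-61 + 42 t}$ ($U{\left(t \right)} = \sqrt{-61 + t \left(3 - -12 + 3 \left(-3\right)^{2}\right)} = \sqrt{-61 + t \left(3 + 12 + 3 \cdot 9\right)} = \sqrt{-61 + t \left(3 + 12 + 27\right)} = \sqrt{-61 + t 42} = \sqrt{-61 + 42 t}$)
$\left(U{\left(-121 \right)} - 25329\right) - 32506 = \left(\sqrt{-61 + 42 \left(-121\right)} - 25329\right) - 32506 = \left(\sqrt{-61 - 5082} - 25329\right) - 32506 = \left(\sqrt{-5143} - 25329\right) - 32506 = \left(i \sqrt{5143} - 25329\right) - 32506 = \left(-25329 + i \sqrt{5143}\right) - 32506 = -57835 + i \sqrt{5143}$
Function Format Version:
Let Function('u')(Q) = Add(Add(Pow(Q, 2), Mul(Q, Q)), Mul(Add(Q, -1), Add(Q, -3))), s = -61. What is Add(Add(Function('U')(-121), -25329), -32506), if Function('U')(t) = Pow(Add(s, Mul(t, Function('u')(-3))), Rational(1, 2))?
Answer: Add(-57835, Mul(I, Pow(5143, Rational(1, 2)))) ≈ Add(-57835., Mul(71.715, I))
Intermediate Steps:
Function('u')(Q) = Add(Mul(2, Pow(Q, 2)), Mul(Add(-1, Q), Add(-3, Q))) (Function('u')(Q) = Add(Add(Pow(Q, 2), Pow(Q, 2)), Mul(Add(-1, Q), Add(-3, Q))) = Add(Mul(2, Pow(Q, 2)), Mul(Add(-1, Q), Add(-3, Q))))
Function('U')(t) = Pow(Add(-61, Mul(42, t)), Rational(1, 2)) (Function('U')(t) = Pow(Add(-61, Mul(t, Add(3, Mul(-4, -3), Mul(3, Pow(-3, 2))))), Rational(1, 2)) = Pow(Add(-61, Mul(t, Add(3, 12, Mul(3, 9)))), Rational(1, 2)) = Pow(Add(-61, Mul(t, Add(3, 12, 27))), Rational(1, 2)) = Pow(Add(-61, Mul(t, 42)), Rational(1, 2)) = Pow(Add(-61, Mul(42, t)), Rational(1, 2)))
Add(Add(Function('U')(-121), -25329), -32506) = Add(Add(Pow(Add(-61, Mul(42, -121)), Rational(1, 2)), -25329), -32506) = Add(Add(Pow(Add(-61, -5082), Rational(1, 2)), -25329), -32506) = Add(Add(Pow(-5143, Rational(1, 2)), -25329), -32506) = Add(Add(Mul(I, Pow(5143, Rational(1, 2))), -25329), -32506) = Add(Add(-25329, Mul(I, Pow(5143, Rational(1, 2)))), -32506) = Add(-57835, Mul(I, Pow(5143, Rational(1, 2))))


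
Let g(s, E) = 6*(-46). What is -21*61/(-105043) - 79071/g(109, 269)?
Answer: 2768736203/9663956 ≈ 286.50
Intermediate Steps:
g(s, E) = -276
-21*61/(-105043) - 79071/g(109, 269) = -21*61/(-105043) - 79071/(-276) = -1281*(-1/105043) - 79071*(-1/276) = 1281/105043 + 26357/92 = 2768736203/9663956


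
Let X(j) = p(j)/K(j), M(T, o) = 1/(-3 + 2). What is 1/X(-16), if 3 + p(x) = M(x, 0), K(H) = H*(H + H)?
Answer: -128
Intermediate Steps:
M(T, o) = -1 (M(T, o) = 1/(-1) = -1)
K(H) = 2*H² (K(H) = H*(2*H) = 2*H²)
p(x) = -4 (p(x) = -3 - 1 = -4)
X(j) = -2/j² (X(j) = -4*1/(2*j²) = -2/j²)
1/X(-16) = 1/(-2/(-16)²) = 1/(-2*1/256) = 1/(-1/128) = -128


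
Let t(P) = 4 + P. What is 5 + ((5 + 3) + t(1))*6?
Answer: 83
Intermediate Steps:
5 + ((5 + 3) + t(1))*6 = 5 + ((5 + 3) + (4 + 1))*6 = 5 + (8 + 5)*6 = 5 + 13*6 = 5 + 78 = 83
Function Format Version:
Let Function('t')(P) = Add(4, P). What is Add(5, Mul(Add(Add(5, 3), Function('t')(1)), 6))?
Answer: 83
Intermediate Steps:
Add(5, Mul(Add(Add(5, 3), Function('t')(1)), 6)) = Add(5, Mul(Add(Add(5, 3), Add(4, 1)), 6)) = Add(5, Mul(Add(8, 5), 6)) = Add(5, Mul(13, 6)) = Add(5, 78) = 83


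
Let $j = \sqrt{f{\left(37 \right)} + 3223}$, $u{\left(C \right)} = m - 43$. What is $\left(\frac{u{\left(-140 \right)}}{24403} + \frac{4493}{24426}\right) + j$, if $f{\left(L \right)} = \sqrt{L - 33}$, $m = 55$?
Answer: $\frac{4779817}{25915986} + 5 \sqrt{129} \approx 56.974$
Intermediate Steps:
$f{\left(L \right)} = \sqrt{-33 + L}$
$u{\left(C \right)} = 12$ ($u{\left(C \right)} = 55 - 43 = 12$)
$j = 5 \sqrt{129}$ ($j = \sqrt{\sqrt{-33 + 37} + 3223} = \sqrt{\sqrt{4} + 3223} = \sqrt{2 + 3223} = \sqrt{3225} = 5 \sqrt{129} \approx 56.789$)
$\left(\frac{u{\left(-140 \right)}}{24403} + \frac{4493}{24426}\right) + j = \left(\frac{12}{24403} + \frac{4493}{24426}\right) + 5 \sqrt{129} = \frac{4779817}{25915986} + 5 \sqrt{129}$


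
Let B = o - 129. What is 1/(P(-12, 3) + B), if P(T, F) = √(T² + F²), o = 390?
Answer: 29/7552 - √17/22656 ≈ 0.0036581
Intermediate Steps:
B = 261 (B = 390 - 129 = 261)
P(T, F) = √(F² + T²)
1/(P(-12, 3) + B) = 1/(√(3² + (-12)²) + 261) = 1/(√(9 + 144) + 261) = 1/(√153 + 261) = 1/(3*√17 + 261) = 1/(261 + 3*√17)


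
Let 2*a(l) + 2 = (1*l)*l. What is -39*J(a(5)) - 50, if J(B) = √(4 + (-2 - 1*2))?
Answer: -50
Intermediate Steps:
a(l) = -1 + l²/2 (a(l) = -1 + ((1*l)*l)/2 = -1 + (l*l)/2 = -1 + l²/2)
J(B) = 0 (J(B) = √(4 + (-2 - 2)) = √(4 - 4) = √0 = 0)
-39*J(a(5)) - 50 = -39*0 - 50 = 0 - 50 = -50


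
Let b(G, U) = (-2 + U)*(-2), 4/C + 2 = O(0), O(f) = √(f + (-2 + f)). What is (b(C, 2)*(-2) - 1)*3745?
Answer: -3745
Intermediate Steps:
O(f) = √(-2 + 2*f)
C = 4/(-2 + I*√2) (C = 4/(-2 + √(-2 + 2*0)) = 4/(-2 + √(-2 + 0)) = 4/(-2 + √(-2)) = 4/(-2 + I*√2) ≈ -1.3333 - 0.94281*I)
b(G, U) = 4 - 2*U
(b(C, 2)*(-2) - 1)*3745 = ((4 - 2*2)*(-2) - 1)*3745 = ((4 - 4)*(-2) - 1)*3745 = (0*(-2) - 1)*3745 = (0 - 1)*3745 = -1*3745 = -3745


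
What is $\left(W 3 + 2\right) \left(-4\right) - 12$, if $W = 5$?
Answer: $-80$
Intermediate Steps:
$\left(W 3 + 2\right) \left(-4\right) - 12 = \left(5 \cdot 3 + 2\right) \left(-4\right) - 12 = \left(15 + 2\right) \left(-4\right) - 12 = 17 \left(-4\right) - 12 = -68 - 12 = -80$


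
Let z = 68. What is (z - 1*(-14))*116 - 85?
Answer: 9427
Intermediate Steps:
(z - 1*(-14))*116 - 85 = (68 - 1*(-14))*116 - 85 = (68 + 14)*116 - 85 = 82*116 - 85 = 9512 - 85 = 9427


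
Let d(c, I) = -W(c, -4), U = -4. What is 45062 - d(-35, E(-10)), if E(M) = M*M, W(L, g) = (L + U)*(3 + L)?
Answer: 46310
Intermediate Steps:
W(L, g) = (-4 + L)*(3 + L) (W(L, g) = (L - 4)*(3 + L) = (-4 + L)*(3 + L))
E(M) = M²
d(c, I) = 12 + c - c² (d(c, I) = -(-12 + c² - c) = 12 + c - c²)
45062 - d(-35, E(-10)) = 45062 - (12 - 35 - 1*(-35)²) = 45062 - (12 - 35 - 1*1225) = 45062 - (12 - 35 - 1225) = 45062 - 1*(-1248) = 45062 + 1248 = 46310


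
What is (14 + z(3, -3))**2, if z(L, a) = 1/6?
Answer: 7225/36 ≈ 200.69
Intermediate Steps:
z(L, a) = 1/6
(14 + z(3, -3))**2 = (14 + 1/6)**2 = (85/6)**2 = 7225/36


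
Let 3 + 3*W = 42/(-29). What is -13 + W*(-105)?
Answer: 4138/29 ≈ 142.69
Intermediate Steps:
W = -43/29 (W = -1 + (42/(-29))/3 = -1 + (42*(-1/29))/3 = -1 + (1/3)*(-42/29) = -1 - 14/29 = -43/29 ≈ -1.4828)
-13 + W*(-105) = -13 - 43/29*(-105) = -13 + 4515/29 = 4138/29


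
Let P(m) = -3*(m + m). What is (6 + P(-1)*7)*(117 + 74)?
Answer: 9168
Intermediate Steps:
P(m) = -6*m
(6 + P(-1)*7)*(117 + 74) = (6 - 6*(-1)*7)*(117 + 74) = (6 + 6*7)*191 = (6 + 42)*191 = 48*191 = 9168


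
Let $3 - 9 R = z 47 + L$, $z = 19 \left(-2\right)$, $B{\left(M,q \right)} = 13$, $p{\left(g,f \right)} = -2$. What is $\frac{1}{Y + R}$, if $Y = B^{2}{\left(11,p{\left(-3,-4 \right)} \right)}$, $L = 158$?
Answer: $\frac{9}{3152} \approx 0.0028553$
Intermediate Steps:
$z = -38$
$Y = 169$ ($Y = 13^{2} = 169$)
$R = \frac{1631}{9}$ ($R = \frac{1}{3} - \frac{\left(-38\right) 47 + 158}{9} = \frac{1}{3} - \frac{-1786 + 158}{9} = \frac{1}{3} - - \frac{1628}{9} = \frac{1}{3} + \frac{1628}{9} = \frac{1631}{9} \approx 181.22$)
$\frac{1}{Y + R} = \frac{1}{169 + \frac{1631}{9}} = \frac{1}{\frac{3152}{9}} = \frac{9}{3152}$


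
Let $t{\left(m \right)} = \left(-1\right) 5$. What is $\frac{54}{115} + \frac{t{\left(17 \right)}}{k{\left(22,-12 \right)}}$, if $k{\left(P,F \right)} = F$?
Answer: $\frac{1223}{1380} \approx 0.88623$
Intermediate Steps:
$t{\left(m \right)} = -5$
$\frac{54}{115} + \frac{t{\left(17 \right)}}{k{\left(22,-12 \right)}} = \frac{54}{115} - \frac{5}{-12} = 54 \cdot \frac{1}{115} - - \frac{5}{12} = \frac{54}{115} + \frac{5}{12} = \frac{1223}{1380}$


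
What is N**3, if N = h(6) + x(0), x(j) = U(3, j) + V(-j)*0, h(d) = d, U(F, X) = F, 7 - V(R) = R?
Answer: 729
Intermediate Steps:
V(R) = 7 - R
x(j) = 3 (x(j) = 3 + (7 - (-1)*j)*0 = 3 + (7 + j)*0 = 3 + 0 = 3)
N = 9 (N = 6 + 3 = 9)
N**3 = 9**3 = 729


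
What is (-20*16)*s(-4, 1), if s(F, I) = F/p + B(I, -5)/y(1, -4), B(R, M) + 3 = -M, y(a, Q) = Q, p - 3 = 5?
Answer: 320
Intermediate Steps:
p = 8 (p = 3 + 5 = 8)
B(R, M) = -3 - M
s(F, I) = -½ + F/8 (s(F, I) = F/8 + (-3 - 1*(-5))/(-4) = F*(⅛) + (-3 + 5)*(-¼) = F/8 + 2*(-¼) = F/8 - ½ = -½ + F/8)
(-20*16)*s(-4, 1) = (-20*16)*(-½ + (⅛)*(-4)) = -320*(-½ - ½) = -320*(-1) = 320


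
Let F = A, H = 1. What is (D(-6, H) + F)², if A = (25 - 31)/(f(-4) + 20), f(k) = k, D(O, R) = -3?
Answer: 729/64 ≈ 11.391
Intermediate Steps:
A = -3/8 (A = (25 - 31)/(-4 + 20) = -6/16 = -6*1/16 = -3/8 ≈ -0.37500)
F = -3/8 ≈ -0.37500
(D(-6, H) + F)² = (-3 - 3/8)² = (-27/8)² = 729/64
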